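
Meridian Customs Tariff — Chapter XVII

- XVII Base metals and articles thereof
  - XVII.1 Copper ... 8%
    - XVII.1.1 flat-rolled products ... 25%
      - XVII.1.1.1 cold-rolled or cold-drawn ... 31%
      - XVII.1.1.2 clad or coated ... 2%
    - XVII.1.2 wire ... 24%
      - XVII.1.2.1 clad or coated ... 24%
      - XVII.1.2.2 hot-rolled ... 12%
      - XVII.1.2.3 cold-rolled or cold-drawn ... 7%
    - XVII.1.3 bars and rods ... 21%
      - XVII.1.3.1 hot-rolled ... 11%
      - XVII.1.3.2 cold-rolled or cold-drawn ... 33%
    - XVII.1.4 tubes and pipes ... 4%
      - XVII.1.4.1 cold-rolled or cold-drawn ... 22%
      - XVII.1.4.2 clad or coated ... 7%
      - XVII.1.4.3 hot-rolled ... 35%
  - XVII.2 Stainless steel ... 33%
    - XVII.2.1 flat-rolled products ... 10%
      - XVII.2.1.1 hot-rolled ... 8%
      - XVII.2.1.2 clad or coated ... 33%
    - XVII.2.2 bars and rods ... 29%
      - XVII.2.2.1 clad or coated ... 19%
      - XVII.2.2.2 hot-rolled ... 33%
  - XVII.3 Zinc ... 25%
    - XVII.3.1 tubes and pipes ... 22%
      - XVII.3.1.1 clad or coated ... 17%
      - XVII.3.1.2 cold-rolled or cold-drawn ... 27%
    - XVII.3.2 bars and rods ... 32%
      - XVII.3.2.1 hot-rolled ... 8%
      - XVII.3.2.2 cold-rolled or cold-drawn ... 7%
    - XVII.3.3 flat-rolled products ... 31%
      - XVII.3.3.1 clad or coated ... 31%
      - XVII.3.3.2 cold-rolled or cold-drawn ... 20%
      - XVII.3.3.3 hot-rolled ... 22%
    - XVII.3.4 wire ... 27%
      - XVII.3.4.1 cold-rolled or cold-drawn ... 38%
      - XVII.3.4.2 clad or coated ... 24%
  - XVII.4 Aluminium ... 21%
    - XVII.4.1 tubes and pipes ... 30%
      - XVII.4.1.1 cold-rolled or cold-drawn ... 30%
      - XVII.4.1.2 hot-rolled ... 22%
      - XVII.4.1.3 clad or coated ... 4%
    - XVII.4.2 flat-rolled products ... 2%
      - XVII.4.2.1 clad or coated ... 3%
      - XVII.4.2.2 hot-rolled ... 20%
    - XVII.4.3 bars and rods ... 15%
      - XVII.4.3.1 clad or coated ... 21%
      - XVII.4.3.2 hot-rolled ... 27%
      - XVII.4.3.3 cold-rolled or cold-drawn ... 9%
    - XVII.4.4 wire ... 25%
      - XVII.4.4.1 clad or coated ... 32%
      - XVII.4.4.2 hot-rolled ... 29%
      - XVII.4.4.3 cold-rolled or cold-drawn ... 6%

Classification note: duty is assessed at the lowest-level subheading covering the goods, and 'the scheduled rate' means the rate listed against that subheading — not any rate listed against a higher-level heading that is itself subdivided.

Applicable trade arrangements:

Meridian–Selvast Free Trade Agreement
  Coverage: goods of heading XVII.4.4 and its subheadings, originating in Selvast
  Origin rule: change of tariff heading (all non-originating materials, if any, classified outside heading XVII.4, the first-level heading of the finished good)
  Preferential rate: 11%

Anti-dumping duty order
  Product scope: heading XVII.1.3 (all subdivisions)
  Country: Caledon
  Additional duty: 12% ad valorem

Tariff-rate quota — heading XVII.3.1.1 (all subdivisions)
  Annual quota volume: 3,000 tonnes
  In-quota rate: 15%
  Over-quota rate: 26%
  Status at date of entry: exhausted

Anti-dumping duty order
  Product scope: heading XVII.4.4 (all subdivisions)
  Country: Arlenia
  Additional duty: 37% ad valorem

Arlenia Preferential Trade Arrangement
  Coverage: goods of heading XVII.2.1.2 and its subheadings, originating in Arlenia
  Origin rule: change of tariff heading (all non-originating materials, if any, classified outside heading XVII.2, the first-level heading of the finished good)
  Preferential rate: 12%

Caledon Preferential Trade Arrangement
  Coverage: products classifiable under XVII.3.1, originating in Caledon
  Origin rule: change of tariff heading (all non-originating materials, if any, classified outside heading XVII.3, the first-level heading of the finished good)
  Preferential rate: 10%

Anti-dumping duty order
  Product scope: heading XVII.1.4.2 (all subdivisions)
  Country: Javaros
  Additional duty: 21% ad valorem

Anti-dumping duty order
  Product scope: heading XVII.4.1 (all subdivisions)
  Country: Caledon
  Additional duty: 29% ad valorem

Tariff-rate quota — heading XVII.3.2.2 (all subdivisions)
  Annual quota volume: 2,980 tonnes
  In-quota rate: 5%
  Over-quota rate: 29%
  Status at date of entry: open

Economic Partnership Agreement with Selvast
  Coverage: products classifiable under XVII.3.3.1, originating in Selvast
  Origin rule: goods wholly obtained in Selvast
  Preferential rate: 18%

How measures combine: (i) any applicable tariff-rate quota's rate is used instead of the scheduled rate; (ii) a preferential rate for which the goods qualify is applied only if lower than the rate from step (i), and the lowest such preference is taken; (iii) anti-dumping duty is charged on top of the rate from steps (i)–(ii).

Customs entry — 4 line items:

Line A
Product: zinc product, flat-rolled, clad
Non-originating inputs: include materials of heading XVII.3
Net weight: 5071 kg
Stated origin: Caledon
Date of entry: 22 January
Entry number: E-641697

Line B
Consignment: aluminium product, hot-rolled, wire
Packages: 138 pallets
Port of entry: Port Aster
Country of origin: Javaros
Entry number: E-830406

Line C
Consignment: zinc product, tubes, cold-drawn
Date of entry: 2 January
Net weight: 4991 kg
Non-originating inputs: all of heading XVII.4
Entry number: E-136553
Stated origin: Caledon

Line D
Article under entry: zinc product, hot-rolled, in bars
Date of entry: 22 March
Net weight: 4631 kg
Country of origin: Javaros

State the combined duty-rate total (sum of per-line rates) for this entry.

78%

Line A: zinc → XVII.3; flat-rolled → XVII.3.3; clad → XVII.3.3.1. Scheduled 31%. Caledon agreement on XVII.3.1: XVII.3.3.1 not covered. → 31%.
Line B: aluminium → XVII.4; wire → XVII.4.4; hot-rolled → XVII.4.4.2. Scheduled 29%. No special measure applies. → 29%.
Line C: zinc → XVII.3; tubes → XVII.3.1; cold-drawn → XVII.3.1.2. Scheduled 27%. Caledon agreement on XVII.3.1: CTH met → 10% available; preferential 10%. → 10%.
Line D: zinc → XVII.3; in bars → XVII.3.2; hot-rolled → XVII.3.2.1. Scheduled 8%. No special measure applies. → 8%.
Sum: 31% + 29% + 10% + 8% = 78%.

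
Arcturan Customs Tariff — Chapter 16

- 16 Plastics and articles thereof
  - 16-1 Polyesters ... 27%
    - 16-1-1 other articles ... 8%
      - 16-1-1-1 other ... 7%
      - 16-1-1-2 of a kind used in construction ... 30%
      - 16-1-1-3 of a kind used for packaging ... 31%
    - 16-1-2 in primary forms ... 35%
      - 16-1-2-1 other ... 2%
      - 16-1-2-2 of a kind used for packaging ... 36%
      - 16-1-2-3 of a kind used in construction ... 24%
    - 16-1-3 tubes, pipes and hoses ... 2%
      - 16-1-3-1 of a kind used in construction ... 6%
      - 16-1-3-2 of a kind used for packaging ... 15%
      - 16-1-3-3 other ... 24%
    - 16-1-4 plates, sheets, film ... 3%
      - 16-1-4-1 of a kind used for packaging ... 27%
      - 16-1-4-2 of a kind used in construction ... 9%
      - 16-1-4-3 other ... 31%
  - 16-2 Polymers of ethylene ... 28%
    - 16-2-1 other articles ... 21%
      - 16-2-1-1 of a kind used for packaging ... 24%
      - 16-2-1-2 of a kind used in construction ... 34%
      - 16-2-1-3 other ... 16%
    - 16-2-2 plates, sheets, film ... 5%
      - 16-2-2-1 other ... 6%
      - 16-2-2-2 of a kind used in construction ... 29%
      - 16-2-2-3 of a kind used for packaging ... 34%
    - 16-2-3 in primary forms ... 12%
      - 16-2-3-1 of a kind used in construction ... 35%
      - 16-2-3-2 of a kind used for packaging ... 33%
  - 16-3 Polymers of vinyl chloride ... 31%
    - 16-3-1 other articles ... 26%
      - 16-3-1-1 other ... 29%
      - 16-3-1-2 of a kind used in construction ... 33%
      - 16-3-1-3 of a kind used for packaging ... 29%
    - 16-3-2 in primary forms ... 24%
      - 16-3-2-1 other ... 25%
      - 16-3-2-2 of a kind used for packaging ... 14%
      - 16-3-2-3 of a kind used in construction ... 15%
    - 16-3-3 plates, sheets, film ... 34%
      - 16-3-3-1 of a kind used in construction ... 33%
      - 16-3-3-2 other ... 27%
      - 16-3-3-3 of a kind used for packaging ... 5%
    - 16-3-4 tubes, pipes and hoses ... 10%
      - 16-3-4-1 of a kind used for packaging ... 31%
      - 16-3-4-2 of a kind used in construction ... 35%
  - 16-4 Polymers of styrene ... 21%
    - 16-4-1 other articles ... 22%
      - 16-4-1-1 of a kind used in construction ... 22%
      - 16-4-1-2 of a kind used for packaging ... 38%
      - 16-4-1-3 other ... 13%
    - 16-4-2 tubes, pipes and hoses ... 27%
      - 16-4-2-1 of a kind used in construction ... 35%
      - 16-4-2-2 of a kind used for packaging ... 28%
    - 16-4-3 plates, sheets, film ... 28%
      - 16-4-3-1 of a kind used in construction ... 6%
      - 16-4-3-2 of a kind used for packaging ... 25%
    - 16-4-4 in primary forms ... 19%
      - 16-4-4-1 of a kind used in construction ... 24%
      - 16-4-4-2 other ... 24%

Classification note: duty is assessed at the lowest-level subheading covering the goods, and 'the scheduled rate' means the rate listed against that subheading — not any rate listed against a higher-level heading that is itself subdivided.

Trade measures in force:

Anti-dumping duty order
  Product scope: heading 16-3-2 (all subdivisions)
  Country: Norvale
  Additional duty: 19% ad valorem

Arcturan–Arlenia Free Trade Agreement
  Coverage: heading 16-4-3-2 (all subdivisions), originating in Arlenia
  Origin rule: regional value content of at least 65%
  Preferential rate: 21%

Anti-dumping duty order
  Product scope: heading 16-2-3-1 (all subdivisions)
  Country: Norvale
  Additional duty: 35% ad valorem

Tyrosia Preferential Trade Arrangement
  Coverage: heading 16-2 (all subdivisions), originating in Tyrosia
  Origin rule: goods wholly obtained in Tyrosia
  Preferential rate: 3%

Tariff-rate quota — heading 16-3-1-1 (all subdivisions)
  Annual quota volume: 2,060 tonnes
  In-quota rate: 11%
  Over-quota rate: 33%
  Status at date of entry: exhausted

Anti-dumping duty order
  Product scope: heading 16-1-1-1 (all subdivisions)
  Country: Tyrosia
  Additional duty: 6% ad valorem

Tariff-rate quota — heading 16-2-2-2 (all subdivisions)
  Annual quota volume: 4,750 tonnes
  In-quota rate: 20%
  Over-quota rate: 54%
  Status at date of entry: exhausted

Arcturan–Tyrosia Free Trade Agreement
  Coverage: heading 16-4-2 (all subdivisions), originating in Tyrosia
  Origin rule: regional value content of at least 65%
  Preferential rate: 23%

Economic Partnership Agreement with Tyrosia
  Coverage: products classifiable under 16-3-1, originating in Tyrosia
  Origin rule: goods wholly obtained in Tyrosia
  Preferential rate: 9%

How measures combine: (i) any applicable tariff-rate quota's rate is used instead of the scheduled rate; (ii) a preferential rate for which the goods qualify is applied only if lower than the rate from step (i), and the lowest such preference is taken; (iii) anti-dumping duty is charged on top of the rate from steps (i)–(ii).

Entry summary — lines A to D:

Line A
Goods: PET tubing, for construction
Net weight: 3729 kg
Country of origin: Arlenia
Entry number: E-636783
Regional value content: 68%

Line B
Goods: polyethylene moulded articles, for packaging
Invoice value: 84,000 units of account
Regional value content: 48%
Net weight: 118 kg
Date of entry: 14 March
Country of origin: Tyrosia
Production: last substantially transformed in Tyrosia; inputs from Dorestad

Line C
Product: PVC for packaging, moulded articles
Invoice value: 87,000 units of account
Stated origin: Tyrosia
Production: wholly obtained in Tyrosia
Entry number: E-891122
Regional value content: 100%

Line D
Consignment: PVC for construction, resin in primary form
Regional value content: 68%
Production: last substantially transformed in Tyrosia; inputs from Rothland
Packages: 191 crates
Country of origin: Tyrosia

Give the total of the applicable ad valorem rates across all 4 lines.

54%

Line A: PET → 16-1; tubing → 16-1-3; for construction → 16-1-3-1. Scheduled 6%. Arlenia agreement on 16-4-3-2: 16-1-3-1 not covered. → 6%.
Line B: polyethylene → 16-2; moulded articles → 16-2-1; for packaging → 16-2-1-1. Scheduled 24%. Tyrosia agreement on 16-2: not wholly obtained; Tyrosia agreement on 16-4-2: 16-2-1-1 not covered; Tyrosia agreement on 16-3-1: 16-2-1-1 not covered. → 24%.
Line C: PVC → 16-3; moulded articles → 16-3-1; for packaging → 16-3-1-3. Scheduled 29%. Tyrosia agreement on 16-2: 16-3-1-3 not covered; Tyrosia agreement on 16-4-2: 16-3-1-3 not covered; Tyrosia agreement on 16-3-1: wholly obtained → 9% available; preferential 9%. → 9%.
Line D: PVC → 16-3; resin in primary form → 16-3-2; for construction → 16-3-2-3. Scheduled 15%. Tyrosia agreement on 16-2: 16-3-2-3 not covered; Tyrosia agreement on 16-4-2: 16-3-2-3 not covered; Tyrosia agreement on 16-3-1: 16-3-2-3 not covered. → 15%.
Sum: 6% + 24% + 9% + 15% = 54%.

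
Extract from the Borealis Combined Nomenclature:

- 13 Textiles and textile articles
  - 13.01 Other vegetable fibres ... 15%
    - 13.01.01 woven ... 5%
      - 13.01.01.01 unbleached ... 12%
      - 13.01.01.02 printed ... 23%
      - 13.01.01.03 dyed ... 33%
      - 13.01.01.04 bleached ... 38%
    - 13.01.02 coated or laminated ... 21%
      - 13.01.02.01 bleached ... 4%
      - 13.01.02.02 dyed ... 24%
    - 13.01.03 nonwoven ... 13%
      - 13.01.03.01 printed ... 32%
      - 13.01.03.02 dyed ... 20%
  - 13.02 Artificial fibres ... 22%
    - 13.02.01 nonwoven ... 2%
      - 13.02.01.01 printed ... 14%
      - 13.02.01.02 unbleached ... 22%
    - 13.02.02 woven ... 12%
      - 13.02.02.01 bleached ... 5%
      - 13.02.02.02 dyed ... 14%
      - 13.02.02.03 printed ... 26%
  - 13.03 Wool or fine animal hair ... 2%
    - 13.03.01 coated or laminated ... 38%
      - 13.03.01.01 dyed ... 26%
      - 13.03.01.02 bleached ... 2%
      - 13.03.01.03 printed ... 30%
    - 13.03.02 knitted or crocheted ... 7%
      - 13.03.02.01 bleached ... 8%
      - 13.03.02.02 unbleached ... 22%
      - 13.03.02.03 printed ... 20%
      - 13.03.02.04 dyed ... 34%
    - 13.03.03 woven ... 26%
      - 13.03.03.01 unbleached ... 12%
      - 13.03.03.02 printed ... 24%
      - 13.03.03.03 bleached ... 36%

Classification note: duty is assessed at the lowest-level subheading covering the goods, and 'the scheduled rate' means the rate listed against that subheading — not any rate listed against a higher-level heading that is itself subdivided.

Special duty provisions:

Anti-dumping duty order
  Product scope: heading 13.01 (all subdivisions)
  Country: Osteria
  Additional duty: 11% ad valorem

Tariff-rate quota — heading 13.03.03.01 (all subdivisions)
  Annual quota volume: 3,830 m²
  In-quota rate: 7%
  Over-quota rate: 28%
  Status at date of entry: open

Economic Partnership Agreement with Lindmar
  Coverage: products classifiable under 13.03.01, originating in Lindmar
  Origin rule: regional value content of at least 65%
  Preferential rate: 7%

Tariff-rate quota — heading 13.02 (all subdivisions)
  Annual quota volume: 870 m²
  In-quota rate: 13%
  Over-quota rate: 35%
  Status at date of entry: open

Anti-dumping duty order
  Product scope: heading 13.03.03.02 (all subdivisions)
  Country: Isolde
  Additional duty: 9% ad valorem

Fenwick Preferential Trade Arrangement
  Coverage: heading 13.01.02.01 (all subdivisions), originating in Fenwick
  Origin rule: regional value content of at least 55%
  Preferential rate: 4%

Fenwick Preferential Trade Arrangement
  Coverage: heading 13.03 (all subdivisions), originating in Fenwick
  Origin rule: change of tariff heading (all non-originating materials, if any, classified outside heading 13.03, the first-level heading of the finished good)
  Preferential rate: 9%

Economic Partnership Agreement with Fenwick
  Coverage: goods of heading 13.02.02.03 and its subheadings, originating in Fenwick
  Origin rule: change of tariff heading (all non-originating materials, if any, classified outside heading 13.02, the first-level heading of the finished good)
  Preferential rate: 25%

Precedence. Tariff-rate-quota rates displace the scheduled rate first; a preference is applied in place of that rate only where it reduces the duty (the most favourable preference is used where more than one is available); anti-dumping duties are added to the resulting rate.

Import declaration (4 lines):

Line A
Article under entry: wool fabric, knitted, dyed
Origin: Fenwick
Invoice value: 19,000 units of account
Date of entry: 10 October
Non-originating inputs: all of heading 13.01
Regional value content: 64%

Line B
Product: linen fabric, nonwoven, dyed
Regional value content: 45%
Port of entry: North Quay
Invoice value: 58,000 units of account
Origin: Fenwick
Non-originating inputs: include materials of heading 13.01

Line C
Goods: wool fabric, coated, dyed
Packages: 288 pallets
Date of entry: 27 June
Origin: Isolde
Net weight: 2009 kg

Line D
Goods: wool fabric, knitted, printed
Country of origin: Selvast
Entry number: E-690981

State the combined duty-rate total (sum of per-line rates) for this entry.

75%

Line A: wool → 13.03; knitted → 13.03.02; dyed → 13.03.02.04. Scheduled 34%. Fenwick agreement on 13.01.02.01: 13.03.02.04 not covered; Fenwick agreement on 13.03: CTH met → 9% available; Fenwick agreement on 13.02.02.03: 13.03.02.04 not covered; preferential 9%. → 9%.
Line B: linen → 13.01; nonwoven → 13.01.03; dyed → 13.01.03.02. Scheduled 20%. Fenwick agreement on 13.01.02.01: 13.01.03.02 not covered; Fenwick agreement on 13.03: 13.01.03.02 not covered; Fenwick agreement on 13.02.02.03: 13.01.03.02 not covered. → 20%.
Line C: wool → 13.03; coated → 13.03.01; dyed → 13.03.01.01. Scheduled 26%. No special measure applies. → 26%.
Line D: wool → 13.03; knitted → 13.03.02; printed → 13.03.02.03. Scheduled 20%. No special measure applies. → 20%.
Sum: 9% + 20% + 26% + 20% = 75%.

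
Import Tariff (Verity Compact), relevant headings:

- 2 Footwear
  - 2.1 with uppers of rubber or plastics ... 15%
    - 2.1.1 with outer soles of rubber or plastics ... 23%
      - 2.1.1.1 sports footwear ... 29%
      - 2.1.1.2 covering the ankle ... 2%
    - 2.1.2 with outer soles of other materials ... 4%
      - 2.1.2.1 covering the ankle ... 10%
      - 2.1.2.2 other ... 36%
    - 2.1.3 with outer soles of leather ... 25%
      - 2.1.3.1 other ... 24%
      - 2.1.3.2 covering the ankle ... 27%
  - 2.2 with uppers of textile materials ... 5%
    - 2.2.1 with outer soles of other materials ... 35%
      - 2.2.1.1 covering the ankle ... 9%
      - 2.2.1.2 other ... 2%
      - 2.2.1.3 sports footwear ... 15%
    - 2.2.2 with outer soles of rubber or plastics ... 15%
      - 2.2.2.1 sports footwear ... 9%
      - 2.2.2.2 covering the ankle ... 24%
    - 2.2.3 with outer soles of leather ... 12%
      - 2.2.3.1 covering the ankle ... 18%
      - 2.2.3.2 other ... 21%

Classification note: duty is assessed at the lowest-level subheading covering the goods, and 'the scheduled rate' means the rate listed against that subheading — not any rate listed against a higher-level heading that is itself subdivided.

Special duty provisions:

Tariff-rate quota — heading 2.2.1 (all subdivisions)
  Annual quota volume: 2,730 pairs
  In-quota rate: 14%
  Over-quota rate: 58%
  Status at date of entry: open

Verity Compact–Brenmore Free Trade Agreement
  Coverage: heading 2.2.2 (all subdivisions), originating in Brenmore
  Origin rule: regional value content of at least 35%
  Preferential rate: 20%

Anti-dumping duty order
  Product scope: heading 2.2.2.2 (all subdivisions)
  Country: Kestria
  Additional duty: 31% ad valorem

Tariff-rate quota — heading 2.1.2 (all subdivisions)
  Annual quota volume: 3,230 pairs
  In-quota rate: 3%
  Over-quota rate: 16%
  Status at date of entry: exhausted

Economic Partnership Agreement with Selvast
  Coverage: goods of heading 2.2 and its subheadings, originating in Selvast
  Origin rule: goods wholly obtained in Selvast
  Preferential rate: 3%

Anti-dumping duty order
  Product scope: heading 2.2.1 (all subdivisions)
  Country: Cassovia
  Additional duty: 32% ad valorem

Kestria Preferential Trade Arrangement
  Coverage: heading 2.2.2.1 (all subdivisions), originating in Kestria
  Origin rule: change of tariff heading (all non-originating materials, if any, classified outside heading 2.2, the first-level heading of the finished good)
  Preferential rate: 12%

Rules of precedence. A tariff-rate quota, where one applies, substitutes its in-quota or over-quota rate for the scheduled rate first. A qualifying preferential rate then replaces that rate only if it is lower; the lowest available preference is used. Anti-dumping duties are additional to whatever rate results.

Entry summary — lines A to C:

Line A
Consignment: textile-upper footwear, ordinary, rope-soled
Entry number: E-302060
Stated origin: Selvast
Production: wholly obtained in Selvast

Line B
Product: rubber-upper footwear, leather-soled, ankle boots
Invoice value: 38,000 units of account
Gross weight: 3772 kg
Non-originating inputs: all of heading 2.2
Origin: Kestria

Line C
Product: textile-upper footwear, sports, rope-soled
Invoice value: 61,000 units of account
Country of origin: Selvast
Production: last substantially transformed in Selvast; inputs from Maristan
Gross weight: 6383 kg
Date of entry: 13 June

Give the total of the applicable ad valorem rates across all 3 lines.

Line A: textile-upper → 2.2; rope-soled → 2.2.1; ordinary → 2.2.1.2. Scheduled 2%. quota on 2.2.1 open → in-quota 14%; Selvast agreement on 2.2: wholly obtained → 3% available; preferential 3%. → 3%.
Line B: rubber-upper → 2.1; leather-soled → 2.1.3; ankle boots → 2.1.3.2. Scheduled 27%. Kestria agreement on 2.2.2.1: 2.1.3.2 not covered. → 27%.
Line C: textile-upper → 2.2; rope-soled → 2.2.1; sports → 2.2.1.3. Scheduled 15%. quota on 2.2.1 open → in-quota 14%; Selvast agreement on 2.2: not wholly obtained. → 14%.
Sum: 3% + 27% + 14% = 44%.

44%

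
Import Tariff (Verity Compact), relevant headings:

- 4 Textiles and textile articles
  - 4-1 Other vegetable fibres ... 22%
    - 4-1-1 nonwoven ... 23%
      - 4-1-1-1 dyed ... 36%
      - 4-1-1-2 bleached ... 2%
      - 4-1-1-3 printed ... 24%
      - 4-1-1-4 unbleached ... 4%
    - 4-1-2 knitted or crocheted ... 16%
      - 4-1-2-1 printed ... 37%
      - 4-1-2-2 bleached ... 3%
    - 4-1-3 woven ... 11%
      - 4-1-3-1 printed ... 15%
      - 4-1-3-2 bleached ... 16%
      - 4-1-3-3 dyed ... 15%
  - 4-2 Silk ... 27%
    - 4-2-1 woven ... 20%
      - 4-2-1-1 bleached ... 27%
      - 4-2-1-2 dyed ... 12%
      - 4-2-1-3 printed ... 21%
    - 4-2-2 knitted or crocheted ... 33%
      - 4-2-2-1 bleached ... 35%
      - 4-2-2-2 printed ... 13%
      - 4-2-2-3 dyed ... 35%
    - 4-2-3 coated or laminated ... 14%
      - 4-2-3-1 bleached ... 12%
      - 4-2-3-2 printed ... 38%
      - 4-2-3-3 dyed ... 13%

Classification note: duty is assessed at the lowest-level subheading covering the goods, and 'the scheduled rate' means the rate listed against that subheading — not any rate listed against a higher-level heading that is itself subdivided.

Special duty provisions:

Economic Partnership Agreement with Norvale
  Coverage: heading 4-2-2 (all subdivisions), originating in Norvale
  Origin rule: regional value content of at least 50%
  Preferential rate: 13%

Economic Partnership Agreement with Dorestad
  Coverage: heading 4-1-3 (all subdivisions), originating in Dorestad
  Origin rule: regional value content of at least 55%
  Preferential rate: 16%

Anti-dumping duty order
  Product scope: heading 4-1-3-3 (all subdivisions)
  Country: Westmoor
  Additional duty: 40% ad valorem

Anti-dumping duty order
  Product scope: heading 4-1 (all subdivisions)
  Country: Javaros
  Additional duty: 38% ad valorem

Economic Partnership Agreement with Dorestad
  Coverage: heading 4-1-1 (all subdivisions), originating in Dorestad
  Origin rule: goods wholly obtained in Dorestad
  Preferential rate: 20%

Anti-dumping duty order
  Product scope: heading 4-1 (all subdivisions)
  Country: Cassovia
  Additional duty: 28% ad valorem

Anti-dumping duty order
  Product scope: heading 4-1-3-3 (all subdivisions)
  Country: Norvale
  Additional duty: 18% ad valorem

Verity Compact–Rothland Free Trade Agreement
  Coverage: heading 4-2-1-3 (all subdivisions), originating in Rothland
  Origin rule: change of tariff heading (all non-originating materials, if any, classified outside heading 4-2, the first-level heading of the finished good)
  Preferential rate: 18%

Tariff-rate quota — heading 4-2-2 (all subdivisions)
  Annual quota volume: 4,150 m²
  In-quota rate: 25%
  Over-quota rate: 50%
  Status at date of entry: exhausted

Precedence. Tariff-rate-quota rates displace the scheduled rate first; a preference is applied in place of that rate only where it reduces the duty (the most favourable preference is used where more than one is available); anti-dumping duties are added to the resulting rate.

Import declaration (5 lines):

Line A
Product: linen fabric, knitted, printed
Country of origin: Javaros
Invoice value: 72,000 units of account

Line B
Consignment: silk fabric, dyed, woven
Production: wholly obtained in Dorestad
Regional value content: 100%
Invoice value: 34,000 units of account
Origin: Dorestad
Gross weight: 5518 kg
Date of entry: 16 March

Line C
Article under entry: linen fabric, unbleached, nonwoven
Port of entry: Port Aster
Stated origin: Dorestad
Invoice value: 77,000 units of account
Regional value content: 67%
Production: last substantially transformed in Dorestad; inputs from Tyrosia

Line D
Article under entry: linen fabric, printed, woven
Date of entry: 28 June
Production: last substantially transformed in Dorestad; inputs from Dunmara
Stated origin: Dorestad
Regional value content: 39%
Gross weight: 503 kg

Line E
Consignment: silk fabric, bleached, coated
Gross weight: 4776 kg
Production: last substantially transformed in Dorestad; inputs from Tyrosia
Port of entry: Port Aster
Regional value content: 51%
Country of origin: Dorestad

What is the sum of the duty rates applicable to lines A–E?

Line A: linen → 4-1; knitted → 4-1-2; printed → 4-1-2-1. Scheduled 37%. anti-dumping (Javaros, 4-1): +38%; total 37% + 38% = 75%. → 75%.
Line B: silk → 4-2; woven → 4-2-1; dyed → 4-2-1-2. Scheduled 12%. Dorestad agreement on 4-1-3: 4-2-1-2 not covered; Dorestad agreement on 4-1-1: 4-2-1-2 not covered. → 12%.
Line C: linen → 4-1; nonwoven → 4-1-1; unbleached → 4-1-1-4. Scheduled 4%. Dorestad agreement on 4-1-3: 4-1-1-4 not covered; Dorestad agreement on 4-1-1: not wholly obtained. → 4%.
Line D: linen → 4-1; woven → 4-1-3; printed → 4-1-3-1. Scheduled 15%. Dorestad agreement on 4-1-3: RVC < 55%; Dorestad agreement on 4-1-1: 4-1-3-1 not covered. → 15%.
Line E: silk → 4-2; coated → 4-2-3; bleached → 4-2-3-1. Scheduled 12%. Dorestad agreement on 4-1-3: 4-2-3-1 not covered; Dorestad agreement on 4-1-1: 4-2-3-1 not covered. → 12%.
Sum: 75% + 12% + 4% + 15% + 12% = 118%.

118%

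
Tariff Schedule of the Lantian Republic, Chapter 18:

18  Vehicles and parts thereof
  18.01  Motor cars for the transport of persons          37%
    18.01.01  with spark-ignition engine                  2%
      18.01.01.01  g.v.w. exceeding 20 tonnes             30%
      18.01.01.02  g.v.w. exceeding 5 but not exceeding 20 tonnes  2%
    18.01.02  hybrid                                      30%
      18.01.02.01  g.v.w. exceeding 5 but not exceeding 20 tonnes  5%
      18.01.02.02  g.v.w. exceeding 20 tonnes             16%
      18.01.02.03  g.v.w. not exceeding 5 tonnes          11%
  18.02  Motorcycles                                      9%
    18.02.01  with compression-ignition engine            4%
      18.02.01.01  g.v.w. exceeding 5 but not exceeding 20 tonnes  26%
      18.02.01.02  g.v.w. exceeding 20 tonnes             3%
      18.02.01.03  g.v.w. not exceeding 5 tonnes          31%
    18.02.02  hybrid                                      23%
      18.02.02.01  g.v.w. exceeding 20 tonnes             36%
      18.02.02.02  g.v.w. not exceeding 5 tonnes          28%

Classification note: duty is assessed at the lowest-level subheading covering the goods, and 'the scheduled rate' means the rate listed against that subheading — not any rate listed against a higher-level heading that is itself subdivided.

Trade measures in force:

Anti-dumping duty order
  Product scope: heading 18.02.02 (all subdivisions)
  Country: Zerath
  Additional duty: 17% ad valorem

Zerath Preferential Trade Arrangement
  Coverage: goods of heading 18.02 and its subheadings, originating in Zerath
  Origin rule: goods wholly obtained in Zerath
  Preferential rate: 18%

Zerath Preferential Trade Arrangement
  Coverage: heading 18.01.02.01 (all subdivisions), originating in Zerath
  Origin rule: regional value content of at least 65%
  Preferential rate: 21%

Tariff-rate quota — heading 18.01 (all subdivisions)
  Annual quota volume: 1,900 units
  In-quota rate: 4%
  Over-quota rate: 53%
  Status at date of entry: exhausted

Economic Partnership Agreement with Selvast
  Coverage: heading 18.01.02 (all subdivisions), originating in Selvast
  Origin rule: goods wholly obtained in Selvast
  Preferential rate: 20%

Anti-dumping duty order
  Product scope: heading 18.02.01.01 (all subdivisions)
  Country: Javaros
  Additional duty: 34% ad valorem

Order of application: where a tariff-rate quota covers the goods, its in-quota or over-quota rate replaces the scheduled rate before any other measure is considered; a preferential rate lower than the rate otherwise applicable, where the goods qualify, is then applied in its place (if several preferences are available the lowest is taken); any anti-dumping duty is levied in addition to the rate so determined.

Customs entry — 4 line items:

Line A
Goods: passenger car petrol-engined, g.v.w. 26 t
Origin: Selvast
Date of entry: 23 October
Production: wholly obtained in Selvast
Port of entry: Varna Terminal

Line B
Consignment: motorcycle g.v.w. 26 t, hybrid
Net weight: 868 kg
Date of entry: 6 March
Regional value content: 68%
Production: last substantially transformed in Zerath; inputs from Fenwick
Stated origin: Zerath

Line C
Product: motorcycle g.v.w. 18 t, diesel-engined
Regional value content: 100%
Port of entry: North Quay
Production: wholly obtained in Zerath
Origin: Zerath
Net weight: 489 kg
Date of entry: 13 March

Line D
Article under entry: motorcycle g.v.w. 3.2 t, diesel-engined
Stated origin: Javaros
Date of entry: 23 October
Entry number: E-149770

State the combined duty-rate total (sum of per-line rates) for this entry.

Line A: passenger car → 18.01; petrol-engined → 18.01.01; g.v.w. 26 t → 18.01.01.01. Scheduled 30%. quota on 18.01 exhausted → over-quota 53%; Selvast agreement on 18.01.02: 18.01.01.01 not covered. → 53%.
Line B: motorcycle → 18.02; hybrid → 18.02.02; g.v.w. 26 t → 18.02.02.01. Scheduled 36%. Zerath agreement on 18.02: not wholly obtained; Zerath agreement on 18.01.02.01: 18.02.02.01 not covered; anti-dumping (Zerath, 18.02.02): +17%; total 36% + 17% = 53%. → 53%.
Line C: motorcycle → 18.02; diesel-engined → 18.02.01; g.v.w. 18 t → 18.02.01.01. Scheduled 26%. Zerath agreement on 18.02: wholly obtained → 18% available; Zerath agreement on 18.01.02.01: 18.02.01.01 not covered; preferential 18%. → 18%.
Line D: motorcycle → 18.02; diesel-engined → 18.02.01; g.v.w. 3.2 t → 18.02.01.03. Scheduled 31%. No special measure applies. → 31%.
Sum: 53% + 53% + 18% + 31% = 155%.

155%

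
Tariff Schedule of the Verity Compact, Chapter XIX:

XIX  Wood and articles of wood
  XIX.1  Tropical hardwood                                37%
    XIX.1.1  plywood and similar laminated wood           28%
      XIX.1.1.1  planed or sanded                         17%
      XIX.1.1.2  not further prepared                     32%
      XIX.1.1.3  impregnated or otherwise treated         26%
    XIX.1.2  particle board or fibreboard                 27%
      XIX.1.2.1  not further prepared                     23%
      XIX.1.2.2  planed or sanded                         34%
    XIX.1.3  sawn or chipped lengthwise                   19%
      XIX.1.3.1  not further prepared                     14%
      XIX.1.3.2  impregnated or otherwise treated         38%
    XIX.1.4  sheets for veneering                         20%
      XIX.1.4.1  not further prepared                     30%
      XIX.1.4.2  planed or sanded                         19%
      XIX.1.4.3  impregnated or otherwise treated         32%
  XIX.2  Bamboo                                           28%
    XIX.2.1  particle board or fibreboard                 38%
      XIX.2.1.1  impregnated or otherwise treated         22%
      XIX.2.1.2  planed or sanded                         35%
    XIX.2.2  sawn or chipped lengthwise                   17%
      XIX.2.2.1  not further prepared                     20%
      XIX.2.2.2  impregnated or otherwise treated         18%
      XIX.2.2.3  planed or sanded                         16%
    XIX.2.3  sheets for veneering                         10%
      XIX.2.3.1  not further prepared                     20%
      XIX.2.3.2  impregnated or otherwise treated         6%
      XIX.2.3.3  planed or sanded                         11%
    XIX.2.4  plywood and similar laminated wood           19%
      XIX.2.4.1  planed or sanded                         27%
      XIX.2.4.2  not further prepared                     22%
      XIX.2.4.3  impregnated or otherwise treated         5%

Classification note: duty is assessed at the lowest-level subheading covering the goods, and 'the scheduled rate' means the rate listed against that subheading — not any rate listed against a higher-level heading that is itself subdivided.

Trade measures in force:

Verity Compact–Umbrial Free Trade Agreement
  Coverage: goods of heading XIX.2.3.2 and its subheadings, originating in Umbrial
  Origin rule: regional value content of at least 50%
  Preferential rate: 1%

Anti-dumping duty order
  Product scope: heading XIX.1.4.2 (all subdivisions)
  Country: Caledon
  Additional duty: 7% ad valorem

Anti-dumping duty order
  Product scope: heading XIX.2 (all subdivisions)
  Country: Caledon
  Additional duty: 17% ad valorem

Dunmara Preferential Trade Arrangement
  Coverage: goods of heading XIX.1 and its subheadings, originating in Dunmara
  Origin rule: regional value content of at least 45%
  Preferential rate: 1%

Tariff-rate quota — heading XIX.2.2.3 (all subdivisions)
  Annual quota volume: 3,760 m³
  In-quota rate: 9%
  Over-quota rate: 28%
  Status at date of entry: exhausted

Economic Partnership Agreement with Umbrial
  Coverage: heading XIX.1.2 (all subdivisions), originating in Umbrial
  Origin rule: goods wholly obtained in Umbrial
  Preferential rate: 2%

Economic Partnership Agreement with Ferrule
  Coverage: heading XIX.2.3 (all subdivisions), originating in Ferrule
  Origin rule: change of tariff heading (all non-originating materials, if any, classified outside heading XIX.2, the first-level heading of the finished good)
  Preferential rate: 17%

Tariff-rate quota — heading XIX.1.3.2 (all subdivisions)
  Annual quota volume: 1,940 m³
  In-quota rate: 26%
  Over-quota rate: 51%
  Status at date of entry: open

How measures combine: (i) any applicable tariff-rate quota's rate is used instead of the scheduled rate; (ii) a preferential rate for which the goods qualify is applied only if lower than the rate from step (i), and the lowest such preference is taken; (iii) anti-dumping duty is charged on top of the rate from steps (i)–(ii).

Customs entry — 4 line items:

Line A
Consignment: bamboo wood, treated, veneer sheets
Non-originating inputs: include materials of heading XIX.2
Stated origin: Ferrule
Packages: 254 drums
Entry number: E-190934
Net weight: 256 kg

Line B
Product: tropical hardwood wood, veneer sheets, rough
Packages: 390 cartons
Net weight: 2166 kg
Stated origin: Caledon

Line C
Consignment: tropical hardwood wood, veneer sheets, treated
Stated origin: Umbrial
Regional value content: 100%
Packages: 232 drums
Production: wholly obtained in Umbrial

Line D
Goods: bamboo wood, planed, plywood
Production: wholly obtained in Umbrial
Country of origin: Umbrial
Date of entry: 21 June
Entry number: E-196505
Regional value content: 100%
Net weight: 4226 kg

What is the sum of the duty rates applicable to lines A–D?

95%

Line A: bamboo → XIX.2; veneer sheets → XIX.2.3; treated → XIX.2.3.2. Scheduled 6%. Ferrule agreement on XIX.2.3: CTH not met. → 6%.
Line B: tropical hardwood → XIX.1; veneer sheets → XIX.1.4; rough → XIX.1.4.1. Scheduled 30%. No special measure applies. → 30%.
Line C: tropical hardwood → XIX.1; veneer sheets → XIX.1.4; treated → XIX.1.4.3. Scheduled 32%. Umbrial agreement on XIX.2.3.2: XIX.1.4.3 not covered; Umbrial agreement on XIX.1.2: XIX.1.4.3 not covered. → 32%.
Line D: bamboo → XIX.2; plywood → XIX.2.4; planed → XIX.2.4.1. Scheduled 27%. Umbrial agreement on XIX.2.3.2: XIX.2.4.1 not covered; Umbrial agreement on XIX.1.2: XIX.2.4.1 not covered. → 27%.
Sum: 6% + 30% + 32% + 27% = 95%.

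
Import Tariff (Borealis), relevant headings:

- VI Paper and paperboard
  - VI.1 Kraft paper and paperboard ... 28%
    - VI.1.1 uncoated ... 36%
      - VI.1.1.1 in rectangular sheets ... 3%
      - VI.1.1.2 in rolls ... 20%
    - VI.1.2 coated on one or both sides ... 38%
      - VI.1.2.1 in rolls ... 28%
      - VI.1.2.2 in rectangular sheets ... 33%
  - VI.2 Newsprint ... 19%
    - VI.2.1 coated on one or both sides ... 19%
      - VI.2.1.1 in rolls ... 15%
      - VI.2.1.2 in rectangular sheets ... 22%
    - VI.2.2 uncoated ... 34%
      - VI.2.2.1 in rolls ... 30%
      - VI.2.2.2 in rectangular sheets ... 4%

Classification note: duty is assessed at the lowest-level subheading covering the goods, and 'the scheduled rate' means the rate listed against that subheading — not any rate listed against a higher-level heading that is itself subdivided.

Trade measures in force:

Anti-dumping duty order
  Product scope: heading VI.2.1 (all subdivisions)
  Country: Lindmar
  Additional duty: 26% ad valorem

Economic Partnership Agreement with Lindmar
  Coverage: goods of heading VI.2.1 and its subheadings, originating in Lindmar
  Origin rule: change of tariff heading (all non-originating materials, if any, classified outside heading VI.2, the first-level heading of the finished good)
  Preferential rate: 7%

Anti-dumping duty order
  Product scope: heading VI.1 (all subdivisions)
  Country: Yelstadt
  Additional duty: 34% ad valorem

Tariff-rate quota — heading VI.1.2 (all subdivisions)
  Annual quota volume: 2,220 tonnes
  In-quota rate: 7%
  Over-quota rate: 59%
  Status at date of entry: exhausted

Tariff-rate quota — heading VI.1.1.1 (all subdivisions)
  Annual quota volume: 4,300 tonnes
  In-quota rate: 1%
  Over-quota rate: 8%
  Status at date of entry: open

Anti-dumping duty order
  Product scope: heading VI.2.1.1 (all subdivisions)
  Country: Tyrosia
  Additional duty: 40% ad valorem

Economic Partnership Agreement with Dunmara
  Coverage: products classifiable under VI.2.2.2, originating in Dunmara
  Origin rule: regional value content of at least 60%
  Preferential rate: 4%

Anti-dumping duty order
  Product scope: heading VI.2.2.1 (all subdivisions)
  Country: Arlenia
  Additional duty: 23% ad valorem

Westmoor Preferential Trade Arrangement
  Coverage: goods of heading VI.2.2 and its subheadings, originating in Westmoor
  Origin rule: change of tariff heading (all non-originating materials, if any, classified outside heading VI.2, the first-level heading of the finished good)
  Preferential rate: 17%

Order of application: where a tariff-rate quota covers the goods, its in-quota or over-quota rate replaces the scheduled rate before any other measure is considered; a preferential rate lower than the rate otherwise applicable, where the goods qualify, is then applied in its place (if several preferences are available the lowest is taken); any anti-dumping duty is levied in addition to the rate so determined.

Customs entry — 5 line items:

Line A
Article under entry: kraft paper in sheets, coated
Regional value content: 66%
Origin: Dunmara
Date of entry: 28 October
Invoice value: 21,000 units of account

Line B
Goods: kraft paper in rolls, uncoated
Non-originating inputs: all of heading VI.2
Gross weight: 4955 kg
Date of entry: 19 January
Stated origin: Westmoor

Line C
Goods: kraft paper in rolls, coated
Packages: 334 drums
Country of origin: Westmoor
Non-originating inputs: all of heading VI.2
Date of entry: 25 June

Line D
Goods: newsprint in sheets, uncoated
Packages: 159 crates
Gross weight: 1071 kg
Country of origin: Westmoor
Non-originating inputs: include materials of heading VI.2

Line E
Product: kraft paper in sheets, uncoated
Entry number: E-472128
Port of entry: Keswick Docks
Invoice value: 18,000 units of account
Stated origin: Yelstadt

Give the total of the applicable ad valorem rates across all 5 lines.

177%

Line A: kraft paper → VI.1; coated → VI.1.2; in sheets → VI.1.2.2. Scheduled 33%. quota on VI.1.2 exhausted → over-quota 59%; Dunmara agreement on VI.2.2.2: VI.1.2.2 not covered. → 59%.
Line B: kraft paper → VI.1; uncoated → VI.1.1; in rolls → VI.1.1.2. Scheduled 20%. Westmoor agreement on VI.2.2: VI.1.1.2 not covered. → 20%.
Line C: kraft paper → VI.1; coated → VI.1.2; in rolls → VI.1.2.1. Scheduled 28%. quota on VI.1.2 exhausted → over-quota 59%; Westmoor agreement on VI.2.2: VI.1.2.1 not covered. → 59%.
Line D: newsprint → VI.2; uncoated → VI.2.2; in sheets → VI.2.2.2. Scheduled 4%. Westmoor agreement on VI.2.2: CTH not met. → 4%.
Line E: kraft paper → VI.1; uncoated → VI.1.1; in sheets → VI.1.1.1. Scheduled 3%. quota on VI.1.1.1 open → in-quota 1%; anti-dumping (Yelstadt, VI.1): +34%; total 1% + 34% = 35%. → 35%.
Sum: 59% + 20% + 59% + 4% + 35% = 177%.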